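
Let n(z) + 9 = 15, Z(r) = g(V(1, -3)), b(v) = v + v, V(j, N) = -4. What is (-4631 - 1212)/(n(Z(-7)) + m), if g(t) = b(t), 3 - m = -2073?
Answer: -5843/2082 ≈ -2.8064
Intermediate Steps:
m = 2076 (m = 3 - 1*(-2073) = 3 + 2073 = 2076)
b(v) = 2*v
g(t) = 2*t
Z(r) = -8 (Z(r) = 2*(-4) = -8)
n(z) = 6 (n(z) = -9 + 15 = 6)
(-4631 - 1212)/(n(Z(-7)) + m) = (-4631 - 1212)/(6 + 2076) = -5843/2082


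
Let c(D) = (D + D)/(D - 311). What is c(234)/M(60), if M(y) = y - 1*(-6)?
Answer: -78/847 ≈ -0.092090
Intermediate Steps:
M(y) = 6 + y (M(y) = y + 6 = 6 + y)
c(D) = 2*D/(-311 + D) (c(D) = (2*D)/(-311 + D) = 2*D/(-311 + D))
c(234)/M(60) = (2*234/(-311 + 234))/(6 + 60) = (2*234/(-77))/66 = (2*234*(-1/77))*(1/66) = -468/77*1/66 = -78/847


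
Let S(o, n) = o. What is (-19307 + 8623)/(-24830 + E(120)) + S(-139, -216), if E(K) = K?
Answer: -1712003/12355 ≈ -138.57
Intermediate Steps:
(-19307 + 8623)/(-24830 + E(120)) + S(-139, -216) = (-19307 + 8623)/(-24830 + 120) - 139 = -10684/(-24710) - 139 = -10684*(-1/24710) - 139 = 5342/12355 - 139 = -1712003/12355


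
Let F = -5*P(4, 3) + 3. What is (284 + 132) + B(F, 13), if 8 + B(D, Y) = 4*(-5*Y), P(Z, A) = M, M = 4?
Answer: 148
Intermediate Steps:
P(Z, A) = 4
F = -17 (F = -5*4 + 3 = -20 + 3 = -17)
B(D, Y) = -8 - 20*Y (B(D, Y) = -8 + 4*(-5*Y) = -8 - 20*Y)
(284 + 132) + B(F, 13) = (284 + 132) + (-8 - 20*13) = 416 + (-8 - 260) = 416 - 268 = 148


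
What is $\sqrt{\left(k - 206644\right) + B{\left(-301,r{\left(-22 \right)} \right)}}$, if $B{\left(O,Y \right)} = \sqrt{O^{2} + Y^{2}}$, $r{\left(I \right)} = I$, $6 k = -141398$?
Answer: $\frac{\sqrt{-2071893 + 9 \sqrt{91085}}}{3} \approx 479.49 i$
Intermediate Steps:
$k = - \frac{70699}{3}$ ($k = \frac{1}{6} \left(-141398\right) = - \frac{70699}{3} \approx -23566.0$)
$\sqrt{\left(k - 206644\right) + B{\left(-301,r{\left(-22 \right)} \right)}} = \sqrt{\left(- \frac{70699}{3} - 206644\right) + \sqrt{\left(-301\right)^{2} + \left(-22\right)^{2}}} = \sqrt{- \frac{690631}{3} + \sqrt{90601 + 484}} = \sqrt{- \frac{690631}{3} + \sqrt{91085}}$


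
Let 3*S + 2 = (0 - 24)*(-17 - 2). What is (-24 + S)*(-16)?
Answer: -6112/3 ≈ -2037.3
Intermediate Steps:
S = 454/3 (S = -2/3 + ((0 - 24)*(-17 - 2))/3 = -2/3 + (-24*(-19))/3 = -2/3 + (1/3)*456 = -2/3 + 152 = 454/3 ≈ 151.33)
(-24 + S)*(-16) = (-24 + 454/3)*(-16) = (382/3)*(-16) = -6112/3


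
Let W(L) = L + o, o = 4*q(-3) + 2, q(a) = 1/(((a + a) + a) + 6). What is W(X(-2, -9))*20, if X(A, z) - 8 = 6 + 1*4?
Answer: 1120/3 ≈ 373.33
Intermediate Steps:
X(A, z) = 18 (X(A, z) = 8 + (6 + 1*4) = 8 + (6 + 4) = 8 + 10 = 18)
q(a) = 1/(6 + 3*a) (q(a) = 1/((2*a + a) + 6) = 1/(3*a + 6) = 1/(6 + 3*a))
o = ⅔ (o = 4*(1/(3*(2 - 3))) + 2 = 4*((⅓)/(-1)) + 2 = 4*((⅓)*(-1)) + 2 = 4*(-⅓) + 2 = -4/3 + 2 = ⅔ ≈ 0.66667)
W(L) = ⅔ + L (W(L) = L + ⅔ = ⅔ + L)
W(X(-2, -9))*20 = (⅔ + 18)*20 = (56/3)*20 = 1120/3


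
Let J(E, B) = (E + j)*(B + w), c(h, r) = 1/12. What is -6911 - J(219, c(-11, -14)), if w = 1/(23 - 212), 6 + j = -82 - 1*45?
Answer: -2614895/378 ≈ -6917.7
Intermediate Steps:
j = -133 (j = -6 + (-82 - 1*45) = -6 + (-82 - 45) = -6 - 127 = -133)
w = -1/189 (w = 1/(-189) = -1/189 ≈ -0.0052910)
c(h, r) = 1/12
J(E, B) = (-133 + E)*(-1/189 + B) (J(E, B) = (E - 133)*(B - 1/189) = (-133 + E)*(-1/189 + B))
-6911 - J(219, c(-11, -14)) = -6911 - (19/27 - 133*1/12 - 1/189*219 + (1/12)*219) = -6911 - (19/27 - 133/12 - 73/63 + 73/4) = -6911 - 1*2537/378 = -6911 - 2537/378 = -2614895/378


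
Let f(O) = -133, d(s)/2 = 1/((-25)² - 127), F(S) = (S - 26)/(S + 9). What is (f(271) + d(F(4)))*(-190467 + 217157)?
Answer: -883866040/249 ≈ -3.5497e+6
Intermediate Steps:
F(S) = (-26 + S)/(9 + S)
d(s) = 1/249 (d(s) = 2/((-25)² - 127) = 2/(625 - 127) = 2/498 = 2*(1/498) = 1/249)
(f(271) + d(F(4)))*(-190467 + 217157) = (-133 + 1/249)*(-190467 + 217157) = -33116/249*26690 = -883866040/249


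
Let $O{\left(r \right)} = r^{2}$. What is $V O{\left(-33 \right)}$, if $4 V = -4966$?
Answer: $- \frac{2703987}{2} \approx -1.352 \cdot 10^{6}$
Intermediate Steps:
$V = - \frac{2483}{2}$ ($V = \frac{1}{4} \left(-4966\right) = - \frac{2483}{2} \approx -1241.5$)
$V O{\left(-33 \right)} = - \frac{2483 \left(-33\right)^{2}}{2} = \left(- \frac{2483}{2}\right) 1089 = - \frac{2703987}{2}$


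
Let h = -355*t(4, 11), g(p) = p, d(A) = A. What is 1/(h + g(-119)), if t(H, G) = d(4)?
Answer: -1/1539 ≈ -0.00064977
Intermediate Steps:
t(H, G) = 4
h = -1420 (h = -355*4 = -1420)
1/(h + g(-119)) = 1/(-1420 - 119) = 1/(-1539) = -1/1539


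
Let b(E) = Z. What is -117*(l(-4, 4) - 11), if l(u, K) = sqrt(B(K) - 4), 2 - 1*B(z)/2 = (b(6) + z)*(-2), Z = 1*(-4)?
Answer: 1287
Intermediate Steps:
Z = -4
b(E) = -4
B(z) = -12 + 4*z (B(z) = 4 - 2*(-4 + z)*(-2) = 4 - 2*(8 - 2*z) = 4 + (-16 + 4*z) = -12 + 4*z)
l(u, K) = sqrt(-16 + 4*K) (l(u, K) = sqrt((-12 + 4*K) - 4) = sqrt(-16 + 4*K))
-117*(l(-4, 4) - 11) = -117*(2*sqrt(-4 + 4) - 11) = -117*(2*sqrt(0) - 11) = -117*(2*0 - 11) = -117*(0 - 11) = -117*(-11) = 1287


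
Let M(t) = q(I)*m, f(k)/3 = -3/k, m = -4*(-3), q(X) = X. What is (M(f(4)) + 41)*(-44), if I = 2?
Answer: -2860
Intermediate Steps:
m = 12
f(k) = -9/k (f(k) = 3*(-3/k) = -9/k)
M(t) = 24 (M(t) = 2*12 = 24)
(M(f(4)) + 41)*(-44) = (24 + 41)*(-44) = 65*(-44) = -2860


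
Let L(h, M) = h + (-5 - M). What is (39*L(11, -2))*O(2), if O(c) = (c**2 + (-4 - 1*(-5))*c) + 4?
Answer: 3120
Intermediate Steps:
L(h, M) = -5 + h - M
O(c) = 4 + c + c**2 (O(c) = (c**2 + (-4 + 5)*c) + 4 = (c**2 + 1*c) + 4 = (c**2 + c) + 4 = (c + c**2) + 4 = 4 + c + c**2)
(39*L(11, -2))*O(2) = (39*(-5 + 11 - 1*(-2)))*(4 + 2 + 2**2) = (39*(-5 + 11 + 2))*(4 + 2 + 4) = (39*8)*10 = 312*10 = 3120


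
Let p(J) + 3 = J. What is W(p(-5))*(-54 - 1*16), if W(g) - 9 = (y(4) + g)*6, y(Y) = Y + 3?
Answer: -210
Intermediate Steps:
y(Y) = 3 + Y
p(J) = -3 + J
W(g) = 51 + 6*g (W(g) = 9 + ((3 + 4) + g)*6 = 9 + (7 + g)*6 = 9 + (42 + 6*g) = 51 + 6*g)
W(p(-5))*(-54 - 1*16) = (51 + 6*(-3 - 5))*(-54 - 1*16) = (51 + 6*(-8))*(-54 - 16) = (51 - 48)*(-70) = 3*(-70) = -210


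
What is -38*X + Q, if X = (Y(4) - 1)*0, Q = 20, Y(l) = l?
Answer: 20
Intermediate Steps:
X = 0 (X = (4 - 1)*0 = 3*0 = 0)
-38*X + Q = -38*0 + 20 = 0 + 20 = 20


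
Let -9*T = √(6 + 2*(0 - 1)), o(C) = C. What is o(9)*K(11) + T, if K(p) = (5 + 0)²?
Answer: 2023/9 ≈ 224.78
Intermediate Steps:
K(p) = 25 (K(p) = 5² = 25)
T = -2/9 (T = -√(6 + 2*(0 - 1))/9 = -√(6 + 2*(-1))/9 = -√(6 - 2)/9 = -√4/9 = -⅑*2 = -2/9 ≈ -0.22222)
o(9)*K(11) + T = 9*25 - 2/9 = 225 - 2/9 = 2023/9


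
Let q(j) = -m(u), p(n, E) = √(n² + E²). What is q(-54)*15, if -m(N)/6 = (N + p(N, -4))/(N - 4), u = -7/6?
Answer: -1620/31 ≈ -52.258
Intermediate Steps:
u = -7/6 (u = -7*⅙ = -7/6 ≈ -1.1667)
p(n, E) = √(E² + n²)
m(N) = -6*(N + √(16 + N²))/(-4 + N) (m(N) = -6*(N + √((-4)² + N²))/(N - 4) = -6*(N + √(16 + N²))/(-4 + N))
q(j) = -108/31 (q(j) = -6*(-1*(-7/6) - √(16 + (-7/6)²))/(-4 - 7/6) = -6*(7/6 - √(16 + 49/36))/(-31/6) = -6*(-6)*(7/6 - √(625/36))/31 = -6*(-6)*(7/6 - 1*25/6)/31 = -6*(-6)*(7/6 - 25/6)/31 = -6*(-6)*(-3)/31 = -1*108/31 = -108/31)
q(-54)*15 = -108/31*15 = -1620/31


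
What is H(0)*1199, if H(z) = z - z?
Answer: 0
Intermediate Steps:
H(z) = 0
H(0)*1199 = 0*1199 = 0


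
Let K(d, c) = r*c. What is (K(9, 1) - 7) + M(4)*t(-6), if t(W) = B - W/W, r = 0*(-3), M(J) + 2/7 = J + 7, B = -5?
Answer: -499/7 ≈ -71.286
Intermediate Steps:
M(J) = 47/7 + J (M(J) = -2/7 + (J + 7) = -2/7 + (7 + J) = 47/7 + J)
r = 0
K(d, c) = 0 (K(d, c) = 0*c = 0)
t(W) = -6 (t(W) = -5 - W/W = -5 - 1*1 = -5 - 1 = -6)
(K(9, 1) - 7) + M(4)*t(-6) = (0 - 7) + (47/7 + 4)*(-6) = -7 + (75/7)*(-6) = -7 - 450/7 = -499/7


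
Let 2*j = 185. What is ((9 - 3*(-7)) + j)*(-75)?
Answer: -18375/2 ≈ -9187.5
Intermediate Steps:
j = 185/2 (j = (½)*185 = 185/2 ≈ 92.500)
((9 - 3*(-7)) + j)*(-75) = ((9 - 3*(-7)) + 185/2)*(-75) = ((9 + 21) + 185/2)*(-75) = (30 + 185/2)*(-75) = (245/2)*(-75) = -18375/2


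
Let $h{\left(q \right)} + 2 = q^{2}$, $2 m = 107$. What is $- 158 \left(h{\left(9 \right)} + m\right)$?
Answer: $-20935$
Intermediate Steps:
$m = \frac{107}{2}$ ($m = \frac{1}{2} \cdot 107 = \frac{107}{2} \approx 53.5$)
$h{\left(q \right)} = -2 + q^{2}$
$- 158 \left(h{\left(9 \right)} + m\right) = - 158 \left(\left(-2 + 9^{2}\right) + \frac{107}{2}\right) = - 158 \left(\left(-2 + 81\right) + \frac{107}{2}\right) = - 158 \left(79 + \frac{107}{2}\right) = \left(-158\right) \frac{265}{2} = -20935$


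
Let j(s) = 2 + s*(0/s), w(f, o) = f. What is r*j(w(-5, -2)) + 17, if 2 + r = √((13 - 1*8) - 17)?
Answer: 13 + 4*I*√3 ≈ 13.0 + 6.9282*I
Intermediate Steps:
j(s) = 2 (j(s) = 2 + s*0 = 2 + 0 = 2)
r = -2 + 2*I*√3 (r = -2 + √((13 - 1*8) - 17) = -2 + √((13 - 8) - 17) = -2 + √(5 - 17) = -2 + √(-12) = -2 + 2*I*√3 ≈ -2.0 + 3.4641*I)
r*j(w(-5, -2)) + 17 = (-2 + 2*I*√3)*2 + 17 = (-4 + 4*I*√3) + 17 = 13 + 4*I*√3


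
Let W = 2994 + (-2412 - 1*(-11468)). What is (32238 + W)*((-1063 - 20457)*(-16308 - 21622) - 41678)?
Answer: 36148393601536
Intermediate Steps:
W = 12050 (W = 2994 + (-2412 + 11468) = 2994 + 9056 = 12050)
(32238 + W)*((-1063 - 20457)*(-16308 - 21622) - 41678) = (32238 + 12050)*((-1063 - 20457)*(-16308 - 21622) - 41678) = 44288*(-21520*(-37930) - 41678) = 44288*(816253600 - 41678) = 44288*816211922 = 36148393601536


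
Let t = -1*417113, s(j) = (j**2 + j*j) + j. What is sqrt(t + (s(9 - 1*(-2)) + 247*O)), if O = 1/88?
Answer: 3*I*sqrt(89670614)/44 ≈ 645.64*I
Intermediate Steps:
s(j) = j + 2*j**2 (s(j) = (j**2 + j**2) + j = 2*j**2 + j = j + 2*j**2)
t = -417113
O = 1/88 ≈ 0.011364
sqrt(t + (s(9 - 1*(-2)) + 247*O)) = sqrt(-417113 + ((9 - 1*(-2))*(1 + 2*(9 - 1*(-2))) + 247*(1/88))) = sqrt(-417113 + ((9 + 2)*(1 + 2*(9 + 2)) + 247/88)) = sqrt(-417113 + (11*(1 + 2*11) + 247/88)) = sqrt(-417113 + (11*(1 + 22) + 247/88)) = sqrt(-417113 + (11*23 + 247/88)) = sqrt(-417113 + (253 + 247/88)) = sqrt(-417113 + 22511/88) = sqrt(-36683433/88) = 3*I*sqrt(89670614)/44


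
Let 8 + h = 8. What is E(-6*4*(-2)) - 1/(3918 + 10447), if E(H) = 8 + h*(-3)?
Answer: 114919/14365 ≈ 7.9999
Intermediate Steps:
h = 0 (h = -8 + 8 = 0)
E(H) = 8 (E(H) = 8 + 0*(-3) = 8 + 0 = 8)
E(-6*4*(-2)) - 1/(3918 + 10447) = 8 - 1/(3918 + 10447) = 8 - 1/14365 = 114919/14365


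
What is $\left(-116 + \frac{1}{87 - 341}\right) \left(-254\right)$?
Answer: $29465$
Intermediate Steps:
$\left(-116 + \frac{1}{87 - 341}\right) \left(-254\right) = \left(-116 + \frac{1}{-254}\right) \left(-254\right) = \left(-116 - \frac{1}{254}\right) \left(-254\right) = \left(- \frac{29465}{254}\right) \left(-254\right) = 29465$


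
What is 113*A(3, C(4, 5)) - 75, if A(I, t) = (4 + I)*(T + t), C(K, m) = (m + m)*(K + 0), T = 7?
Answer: 37102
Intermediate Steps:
C(K, m) = 2*K*m (C(K, m) = (2*m)*K = 2*K*m)
A(I, t) = (4 + I)*(7 + t)
113*A(3, C(4, 5)) - 75 = 113*(28 + 4*(2*4*5) + 7*3 + 3*(2*4*5)) - 75 = 113*(28 + 4*40 + 21 + 3*40) - 75 = 113*(28 + 160 + 21 + 120) - 75 = 113*329 - 75 = 37177 - 75 = 37102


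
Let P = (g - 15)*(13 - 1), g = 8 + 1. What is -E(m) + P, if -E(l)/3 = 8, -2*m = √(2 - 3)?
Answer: -48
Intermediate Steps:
m = -I/2 (m = -√(2 - 3)/2 = -I/2 ≈ -0.5*I)
g = 9
E(l) = -24 (E(l) = -3*8 = -24)
P = -72 (P = (9 - 15)*(13 - 1) = -6*12 = -72)
-E(m) + P = -1*(-24) - 72 = 24 - 72 = -48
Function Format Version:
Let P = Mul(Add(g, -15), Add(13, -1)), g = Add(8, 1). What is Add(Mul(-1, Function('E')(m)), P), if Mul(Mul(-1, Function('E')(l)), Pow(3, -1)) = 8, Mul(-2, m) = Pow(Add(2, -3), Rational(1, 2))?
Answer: -48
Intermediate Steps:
m = Mul(Rational(-1, 2), I) (m = Mul(Rational(-1, 2), Pow(Add(2, -3), Rational(1, 2))) = Mul(Rational(-1, 2), Pow(-1, Rational(1, 2))) = Mul(Rational(-1, 2), I) ≈ Mul(-0.50000, I))
g = 9
Function('E')(l) = -24 (Function('E')(l) = Mul(-3, 8) = -24)
P = -72 (P = Mul(Add(9, -15), Add(13, -1)) = Mul(-6, 12) = -72)
Add(Mul(-1, Function('E')(m)), P) = Add(Mul(-1, -24), -72) = Add(24, -72) = -48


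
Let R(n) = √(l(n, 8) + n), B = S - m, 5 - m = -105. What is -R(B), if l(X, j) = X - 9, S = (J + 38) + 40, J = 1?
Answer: -I*√71 ≈ -8.4261*I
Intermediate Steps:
S = 79 (S = (1 + 38) + 40 = 39 + 40 = 79)
m = 110 (m = 5 - 1*(-105) = 5 + 105 = 110)
l(X, j) = -9 + X
B = -31 (B = 79 - 1*110 = 79 - 110 = -31)
R(n) = √(-9 + 2*n) (R(n) = √((-9 + n) + n) = √(-9 + 2*n))
-R(B) = -√(-9 + 2*(-31)) = -√(-9 - 62) = -√(-71) = -I*√71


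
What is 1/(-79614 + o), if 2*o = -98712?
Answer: -1/128970 ≈ -7.7537e-6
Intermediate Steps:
o = -49356 (o = (½)*(-98712) = -49356)
1/(-79614 + o) = 1/(-79614 - 49356) = 1/(-128970) = -1/128970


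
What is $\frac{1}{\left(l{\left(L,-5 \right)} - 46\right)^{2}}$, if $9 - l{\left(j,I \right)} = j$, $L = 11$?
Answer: $\frac{1}{2304} \approx 0.00043403$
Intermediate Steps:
$l{\left(j,I \right)} = 9 - j$
$\frac{1}{\left(l{\left(L,-5 \right)} - 46\right)^{2}} = \frac{1}{\left(\left(9 - 11\right) - 46\right)^{2}} = \frac{1}{\left(-2 - 46\right)^{2}} = \frac{1}{\left(-48\right)^{2}} = \frac{1}{2304}$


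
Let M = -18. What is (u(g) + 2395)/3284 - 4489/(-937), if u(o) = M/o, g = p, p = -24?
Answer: 67946775/12308432 ≈ 5.5203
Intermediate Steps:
g = -24
u(o) = -18/o
(u(g) + 2395)/3284 - 4489/(-937) = (-18/(-24) + 2395)/3284 - 4489/(-937) = (-18*(-1/24) + 2395)*(1/3284) - 4489*(-1/937) = (¾ + 2395)*(1/3284) + 4489/937 = (9583/4)*(1/3284) + 4489/937 = 9583/13136 + 4489/937 = 67946775/12308432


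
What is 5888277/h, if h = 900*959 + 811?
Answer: 5888277/863911 ≈ 6.8158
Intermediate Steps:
h = 863911 (h = 863100 + 811 = 863911)
5888277/h = 5888277/863911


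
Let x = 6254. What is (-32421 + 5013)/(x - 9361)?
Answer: 27408/3107 ≈ 8.8214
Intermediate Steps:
(-32421 + 5013)/(x - 9361) = (-32421 + 5013)/(6254 - 9361) = -27408/(-3107) = -27408*(-1/3107) = 27408/3107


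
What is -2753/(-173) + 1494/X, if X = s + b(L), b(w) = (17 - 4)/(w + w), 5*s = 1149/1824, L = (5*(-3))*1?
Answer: -2349456781/484919 ≈ -4845.0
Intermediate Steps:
L = -15 (L = -15*1 = -15)
s = 383/3040 (s = (1149/1824)/5 = (1149*(1/1824))/5 = (1/5)*(383/608) = 383/3040 ≈ 0.12599)
b(w) = 13/(2*w) (b(w) = 13/((2*w)) = 13*(1/(2*w)) = 13/(2*w))
X = -2803/9120 (X = 383/3040 + (13/2)/(-15) = 383/3040 + (13/2)*(-1/15) = 383/3040 - 13/30 = -2803/9120 ≈ -0.30735)
-2753/(-173) + 1494/X = -2753/(-173) + 1494/(-2803/9120) = -2753*(-1/173) + 1494*(-9120/2803) = 2753/173 - 13625280/2803 = -2349456781/484919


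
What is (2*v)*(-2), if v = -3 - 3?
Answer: 24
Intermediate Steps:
v = -6
(2*v)*(-2) = (2*(-6))*(-2) = -12*(-2) = 24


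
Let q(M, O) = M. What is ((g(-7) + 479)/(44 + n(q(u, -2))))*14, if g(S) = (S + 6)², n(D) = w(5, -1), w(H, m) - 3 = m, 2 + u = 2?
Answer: 3360/23 ≈ 146.09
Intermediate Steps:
u = 0 (u = -2 + 2 = 0)
w(H, m) = 3 + m
n(D) = 2 (n(D) = 3 - 1 = 2)
g(S) = (6 + S)²
((g(-7) + 479)/(44 + n(q(u, -2))))*14 = (((6 - 7)² + 479)/(44 + 2))*14 = (((-1)² + 479)/46)*14 = ((1 + 479)*(1/46))*14 = (480*(1/46))*14 = (240/23)*14 = 3360/23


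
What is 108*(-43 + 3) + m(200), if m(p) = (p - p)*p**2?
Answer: -4320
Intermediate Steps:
m(p) = 0 (m(p) = 0*p**2 = 0)
108*(-43 + 3) + m(200) = 108*(-43 + 3) + 0 = 108*(-40) + 0 = -4320 + 0 = -4320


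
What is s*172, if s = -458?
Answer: -78776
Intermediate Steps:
s*172 = -458*172 = -78776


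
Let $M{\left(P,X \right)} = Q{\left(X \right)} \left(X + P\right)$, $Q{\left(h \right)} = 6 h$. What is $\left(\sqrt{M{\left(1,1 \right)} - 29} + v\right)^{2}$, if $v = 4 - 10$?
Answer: $\left(6 - i \sqrt{17}\right)^{2} \approx 19.0 - 49.477 i$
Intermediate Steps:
$v = -6$ ($v = 4 - 10 = -6$)
$M{\left(P,X \right)} = 6 X \left(P + X\right)$ ($M{\left(P,X \right)} = 6 X \left(X + P\right) = 6 X \left(P + X\right)$)
$\left(\sqrt{M{\left(1,1 \right)} - 29} + v\right)^{2} = \left(\sqrt{6 \cdot 1 \left(1 + 1\right) - 29} - 6\right)^{2} = \left(\sqrt{6 \cdot 1 \cdot 2 - 29} - 6\right)^{2} = \left(\sqrt{12 - 29} - 6\right)^{2} = \left(\sqrt{-17} - 6\right)^{2} = \left(i \sqrt{17} - 6\right)^{2} = \left(-6 + i \sqrt{17}\right)^{2}$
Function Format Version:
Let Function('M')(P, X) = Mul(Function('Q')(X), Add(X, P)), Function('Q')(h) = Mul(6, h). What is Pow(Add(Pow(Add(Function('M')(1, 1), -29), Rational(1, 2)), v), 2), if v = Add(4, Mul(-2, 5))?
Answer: Pow(Add(6, Mul(-1, I, Pow(17, Rational(1, 2)))), 2) ≈ Add(19.000, Mul(-49.477, I))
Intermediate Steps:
v = -6 (v = Add(4, -10) = -6)
Function('M')(P, X) = Mul(6, X, Add(P, X)) (Function('M')(P, X) = Mul(Mul(6, X), Add(X, P)) = Mul(Mul(6, X), Add(P, X)) = Mul(6, X, Add(P, X)))
Pow(Add(Pow(Add(Function('M')(1, 1), -29), Rational(1, 2)), v), 2) = Pow(Add(Pow(Add(Mul(6, 1, Add(1, 1)), -29), Rational(1, 2)), -6), 2) = Pow(Add(Pow(Add(Mul(6, 1, 2), -29), Rational(1, 2)), -6), 2) = Pow(Add(Pow(Add(12, -29), Rational(1, 2)), -6), 2) = Pow(Add(Pow(-17, Rational(1, 2)), -6), 2) = Pow(Add(Mul(I, Pow(17, Rational(1, 2))), -6), 2) = Pow(Add(-6, Mul(I, Pow(17, Rational(1, 2)))), 2)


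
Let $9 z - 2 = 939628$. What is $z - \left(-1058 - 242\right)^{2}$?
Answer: $- \frac{4756790}{3} \approx -1.5856 \cdot 10^{6}$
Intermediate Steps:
$z = \frac{313210}{3}$ ($z = \frac{2}{9} + \frac{1}{9} \cdot 939628 = \frac{2}{9} + \frac{939628}{9} = \frac{313210}{3} \approx 1.044 \cdot 10^{5}$)
$z - \left(-1058 - 242\right)^{2} = \frac{313210}{3} - \left(-1058 - 242\right)^{2} = \frac{313210}{3} - \left(-1300\right)^{2} = \frac{313210}{3} - 1690000 = - \frac{4756790}{3}$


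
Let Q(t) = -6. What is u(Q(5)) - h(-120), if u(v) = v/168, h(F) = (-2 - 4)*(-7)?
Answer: -1177/28 ≈ -42.036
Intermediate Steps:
h(F) = 42 (h(F) = -6*(-7) = 42)
u(v) = v/168 (u(v) = v*(1/168) = v/168)
u(Q(5)) - h(-120) = (1/168)*(-6) - 1*42 = -1/28 - 42 = -1177/28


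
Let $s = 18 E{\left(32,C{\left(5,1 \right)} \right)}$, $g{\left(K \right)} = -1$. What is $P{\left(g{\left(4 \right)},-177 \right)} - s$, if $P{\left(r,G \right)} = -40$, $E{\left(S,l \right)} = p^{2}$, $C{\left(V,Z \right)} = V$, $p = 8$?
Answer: $-1192$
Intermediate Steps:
$E{\left(S,l \right)} = 64$ ($E{\left(S,l \right)} = 8^{2} = 64$)
$s = 1152$ ($s = 18 \cdot 64 = 1152$)
$P{\left(g{\left(4 \right)},-177 \right)} - s = -40 - 1152 = -1192$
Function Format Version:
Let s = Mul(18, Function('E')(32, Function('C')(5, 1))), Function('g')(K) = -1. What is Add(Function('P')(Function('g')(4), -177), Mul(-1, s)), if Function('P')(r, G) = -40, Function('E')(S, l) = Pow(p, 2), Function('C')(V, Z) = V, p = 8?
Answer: -1192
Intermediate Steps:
Function('E')(S, l) = 64 (Function('E')(S, l) = Pow(8, 2) = 64)
s = 1152 (s = Mul(18, 64) = 1152)
Add(Function('P')(Function('g')(4), -177), Mul(-1, s)) = Add(-40, Mul(-1, 1152)) = Add(-40, -1152) = -1192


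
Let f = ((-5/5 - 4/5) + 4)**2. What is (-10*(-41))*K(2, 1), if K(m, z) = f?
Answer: 9922/5 ≈ 1984.4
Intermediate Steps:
f = 121/25 (f = ((-5*1/5 - 4*1/5) + 4)**2 = ((-1 - 4/5) + 4)**2 = (-9/5 + 4)**2 = (11/5)**2 = 121/25 ≈ 4.8400)
K(m, z) = 121/25
(-10*(-41))*K(2, 1) = -10*(-41)*(121/25) = 410*(121/25) = 9922/5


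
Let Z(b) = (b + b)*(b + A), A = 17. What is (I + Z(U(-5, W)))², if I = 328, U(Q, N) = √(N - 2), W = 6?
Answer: 163216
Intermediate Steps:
U(Q, N) = √(-2 + N)
Z(b) = 2*b*(17 + b) (Z(b) = (b + b)*(b + 17) = (2*b)*(17 + b) = 2*b*(17 + b))
(I + Z(U(-5, W)))² = (328 + 2*√(-2 + 6)*(17 + √(-2 + 6)))² = (328 + 2*√4*(17 + √4))² = (328 + 2*2*(17 + 2))² = (328 + 2*2*19)² = (328 + 76)² = 404² = 163216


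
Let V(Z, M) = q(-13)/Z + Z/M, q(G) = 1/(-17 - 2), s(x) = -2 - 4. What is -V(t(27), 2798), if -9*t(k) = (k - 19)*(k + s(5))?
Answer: 17201/4465608 ≈ 0.0038519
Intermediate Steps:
s(x) = -6
q(G) = -1/19 (q(G) = 1/(-19) = -1/19)
t(k) = -(-19 + k)*(-6 + k)/9 (t(k) = -(k - 19)*(k - 6)/9 = -(-19 + k)*(-6 + k)/9)
V(Z, M) = -1/(19*Z) + Z/M
-V(t(27), 2798) = -(-1/(19*(-38/3 - 1/9*27**2 + (25/9)*27)) + (-38/3 - 1/9*27**2 + (25/9)*27)/2798) = -(-1/(19*(-38/3 - 1/9*729 + 75)) + (-38/3 - 1/9*729 + 75)*(1/2798)) = -(-1/(19*(-38/3 - 81 + 75)) + (-38/3 - 81 + 75)*(1/2798)) = -(-1/(19*(-56/3)) - 56/3*1/2798) = -(-1/19*(-3/56) - 28/4197) = -(3/1064 - 28/4197) = -1*(-17201/4465608) = 17201/4465608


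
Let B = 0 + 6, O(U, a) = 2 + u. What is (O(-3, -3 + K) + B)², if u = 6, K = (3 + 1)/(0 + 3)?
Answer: 196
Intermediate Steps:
K = 4/3 ≈ 1.3333
O(U, a) = 8 (O(U, a) = 2 + 6 = 8)
B = 6
(O(-3, -3 + K) + B)² = (8 + 6)² = 14² = 196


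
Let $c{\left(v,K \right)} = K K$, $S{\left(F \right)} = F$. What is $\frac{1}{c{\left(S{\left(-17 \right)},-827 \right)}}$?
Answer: $\frac{1}{683929} \approx 1.4621 \cdot 10^{-6}$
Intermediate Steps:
$c{\left(v,K \right)} = K^{2}$
$\frac{1}{c{\left(S{\left(-17 \right)},-827 \right)}} = \frac{1}{\left(-827\right)^{2}} = \frac{1}{683929}$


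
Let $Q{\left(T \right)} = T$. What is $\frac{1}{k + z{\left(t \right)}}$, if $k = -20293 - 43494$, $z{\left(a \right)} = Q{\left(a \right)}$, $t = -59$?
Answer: $- \frac{1}{63846} \approx -1.5663 \cdot 10^{-5}$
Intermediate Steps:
$z{\left(a \right)} = a$
$k = -63787$
$\frac{1}{k + z{\left(t \right)}} = \frac{1}{-63787 - 59} = \frac{1}{-63846} = - \frac{1}{63846}$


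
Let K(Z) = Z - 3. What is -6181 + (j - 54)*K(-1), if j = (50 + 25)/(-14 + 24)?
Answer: -5995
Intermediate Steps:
j = 15/2 (j = 75/10 = 75*(1/10) = 15/2 ≈ 7.5000)
K(Z) = -3 + Z
-6181 + (j - 54)*K(-1) = -6181 + (15/2 - 54)*(-3 - 1) = -6181 - 93/2*(-4) = -6181 + 186 = -5995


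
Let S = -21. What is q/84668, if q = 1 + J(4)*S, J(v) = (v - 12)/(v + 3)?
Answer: 25/84668 ≈ 0.00029527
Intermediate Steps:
J(v) = (-12 + v)/(3 + v)
q = 25 (q = 1 + ((-12 + 4)/(3 + 4))*(-21) = 1 + (-8/7)*(-21) = 1 + ((1/7)*(-8))*(-21) = 1 - 8/7*(-21) = 1 + 24 = 25)
q/84668 = 25/84668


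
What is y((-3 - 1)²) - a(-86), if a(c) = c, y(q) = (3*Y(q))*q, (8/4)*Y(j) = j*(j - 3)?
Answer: 5078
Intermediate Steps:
Y(j) = j*(-3 + j)/2 (Y(j) = (j*(j - 3))/2 = (j*(-3 + j))/2 = j*(-3 + j)/2)
y(q) = 3*q²*(-3 + q)/2 (y(q) = (3*(q*(-3 + q)/2))*q = (3*q*(-3 + q)/2)*q = 3*q²*(-3 + q)/2)
y((-3 - 1)²) - a(-86) = 3*((-3 - 1)²)²*(-3 + (-3 - 1)²)/2 - 1*(-86) = 3*((-4)²)²*(-3 + (-4)²)/2 + 86 = (3/2)*16²*(-3 + 16) + 86 = (3/2)*256*13 + 86 = 4992 + 86 = 5078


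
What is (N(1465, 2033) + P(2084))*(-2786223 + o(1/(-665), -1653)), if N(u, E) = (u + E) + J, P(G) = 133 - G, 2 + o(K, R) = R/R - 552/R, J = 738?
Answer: -3507953113400/551 ≈ -6.3665e+9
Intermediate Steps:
o(K, R) = -1 - 552/R (o(K, R) = -2 + (R/R - 552/R) = -2 + (1 - 552/R) = -1 - 552/R)
N(u, E) = 738 + E + u (N(u, E) = (u + E) + 738 = (E + u) + 738 = 738 + E + u)
(N(1465, 2033) + P(2084))*(-2786223 + o(1/(-665), -1653)) = ((738 + 2033 + 1465) + (133 - 1*2084))*(-2786223 + (-552 - 1*(-1653))/(-1653)) = (4236 + (133 - 2084))*(-2786223 - (-552 + 1653)/1653) = (4236 - 1951)*(-2786223 - 1/1653*1101) = 2285*(-2786223 - 367/551) = 2285*(-1535209240/551) = -3507953113400/551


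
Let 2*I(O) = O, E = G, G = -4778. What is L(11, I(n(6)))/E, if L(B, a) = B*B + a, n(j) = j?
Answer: -62/2389 ≈ -0.025952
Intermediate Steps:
E = -4778
I(O) = O/2
L(B, a) = a + B² (L(B, a) = B² + a = a + B²)
L(11, I(n(6)))/E = ((½)*6 + 11²)/(-4778) = (3 + 121)*(-1/4778) = 124*(-1/4778) = -62/2389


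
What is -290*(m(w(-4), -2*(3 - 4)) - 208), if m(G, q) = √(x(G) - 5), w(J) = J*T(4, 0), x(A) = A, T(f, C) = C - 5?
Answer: 60320 - 290*√15 ≈ 59197.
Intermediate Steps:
T(f, C) = -5 + C
w(J) = -5*J (w(J) = J*(-5 + 0) = J*(-5) = -5*J)
m(G, q) = √(-5 + G) (m(G, q) = √(G - 5) = √(-5 + G))
-290*(m(w(-4), -2*(3 - 4)) - 208) = -290*(√(-5 - 5*(-4)) - 208) = -290*(√(-5 + 20) - 208) = -290*(√15 - 208) = -290*(-208 + √15) = 60320 - 290*√15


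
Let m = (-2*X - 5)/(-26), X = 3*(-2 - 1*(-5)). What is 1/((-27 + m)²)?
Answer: 676/461041 ≈ 0.0014662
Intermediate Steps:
X = 9 (X = 3*(-2 + 5) = 3*3 = 9)
m = 23/26 (m = (-2*9 - 5)/(-26) = (-18 - 5)*(-1/26) = -23*(-1/26) = 23/26 ≈ 0.88461)
1/((-27 + m)²) = 1/((-27 + 23/26)²) = 1/((-679/26)²) = 1/(461041/676) = 676/461041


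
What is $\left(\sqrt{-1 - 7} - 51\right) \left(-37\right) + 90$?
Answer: $1977 - 74 i \sqrt{2} \approx 1977.0 - 104.65 i$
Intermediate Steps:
$\left(\sqrt{-1 - 7} - 51\right) \left(-37\right) + 90 = \left(\sqrt{-8} - 51\right) \left(-37\right) + 90 = \left(2 i \sqrt{2} - 51\right) \left(-37\right) + 90 = \left(-51 + 2 i \sqrt{2}\right) \left(-37\right) + 90 = \left(1887 - 74 i \sqrt{2}\right) + 90 = 1977 - 74 i \sqrt{2}$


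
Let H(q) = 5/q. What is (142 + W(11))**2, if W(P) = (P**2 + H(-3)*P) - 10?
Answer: 495616/9 ≈ 55068.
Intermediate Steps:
W(P) = -10 + P**2 - 5*P/3 (W(P) = (P**2 + (5/(-3))*P) - 10 = (P**2 + (5*(-1/3))*P) - 10 = (P**2 - 5*P/3) - 10 = -10 + P**2 - 5*P/3)
(142 + W(11))**2 = (142 + (-10 + 11**2 - 5/3*11))**2 = (142 + (-10 + 121 - 55/3))**2 = (142 + 278/3)**2 = (704/3)**2 = 495616/9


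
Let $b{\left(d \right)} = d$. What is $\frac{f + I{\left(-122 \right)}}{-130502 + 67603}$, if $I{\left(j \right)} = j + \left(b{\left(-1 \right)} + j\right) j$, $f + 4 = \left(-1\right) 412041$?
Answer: $\frac{397161}{62899} \approx 6.3143$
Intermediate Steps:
$f = -412045$ ($f = -4 - 412041 = -412045$)
$I{\left(j \right)} = j + j \left(-1 + j\right)$ ($I{\left(j \right)} = j + \left(-1 + j\right) j = j + j \left(-1 + j\right)$)
$\frac{f + I{\left(-122 \right)}}{-130502 + 67603} = \frac{-412045 + \left(-122\right)^{2}}{-130502 + 67603} = \frac{-412045 + 14884}{-62899} = \left(-397161\right) \left(- \frac{1}{62899}\right) = \frac{397161}{62899}$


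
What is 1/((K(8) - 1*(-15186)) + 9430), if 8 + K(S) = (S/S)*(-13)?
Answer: 1/24595 ≈ 4.0659e-5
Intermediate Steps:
K(S) = -21 (K(S) = -8 + (S/S)*(-13) = -8 + 1*(-13) = -8 - 13 = -21)
1/((K(8) - 1*(-15186)) + 9430) = 1/((-21 - 1*(-15186)) + 9430) = 1/((-21 + 15186) + 9430) = 1/(15165 + 9430) = 1/24595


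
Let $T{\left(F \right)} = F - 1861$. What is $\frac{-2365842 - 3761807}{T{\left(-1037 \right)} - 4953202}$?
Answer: $\frac{6127649}{4956100} \approx 1.2364$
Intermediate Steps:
$T{\left(F \right)} = -1861 + F$
$\frac{-2365842 - 3761807}{T{\left(-1037 \right)} - 4953202} = \frac{-2365842 - 3761807}{\left(-1861 - 1037\right) - 4953202} = - \frac{6127649}{-2898 - 4953202} = - \frac{6127649}{-4956100} = \left(-6127649\right) \left(- \frac{1}{4956100}\right) = \frac{6127649}{4956100}$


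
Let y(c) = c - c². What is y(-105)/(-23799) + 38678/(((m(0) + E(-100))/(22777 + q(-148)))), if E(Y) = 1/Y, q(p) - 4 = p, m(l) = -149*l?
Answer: -694454164730490/7933 ≈ -8.7540e+10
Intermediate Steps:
q(p) = 4 + p
y(-105)/(-23799) + 38678/(((m(0) + E(-100))/(22777 + q(-148)))) = -105*(1 - 1*(-105))/(-23799) + 38678/(((-149*0 + 1/(-100))/(22777 + (4 - 148)))) = -105*(1 + 105)*(-1/23799) + 38678/(((0 - 1/100)/(22777 - 144))) = -105*106*(-1/23799) + 38678/((-1/100/22633)) = -11130*(-1/23799) + 38678/((-1/100*1/22633)) = 3710/7933 + 38678/(-1/2263300) = 3710/7933 + 38678*(-2263300) = 3710/7933 - 87539917400 = -694454164730490/7933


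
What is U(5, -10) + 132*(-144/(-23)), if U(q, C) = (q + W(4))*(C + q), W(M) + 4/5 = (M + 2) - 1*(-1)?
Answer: 17720/23 ≈ 770.43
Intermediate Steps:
W(M) = 11/5 + M (W(M) = -⅘ + ((M + 2) - 1*(-1)) = -⅘ + ((2 + M) + 1) = -⅘ + (3 + M) = 11/5 + M)
U(q, C) = (31/5 + q)*(C + q) (U(q, C) = (q + (11/5 + 4))*(C + q) = (q + 31/5)*(C + q) = (31/5 + q)*(C + q))
U(5, -10) + 132*(-144/(-23)) = (5² + (31/5)*(-10) + (31/5)*5 - 10*5) + 132*(-144/(-23)) = (25 - 62 + 31 - 50) + 132*(-144*(-1/23)) = -56 + 132*(144/23) = -56 + 19008/23 = 17720/23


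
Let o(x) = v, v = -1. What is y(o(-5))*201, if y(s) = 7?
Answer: 1407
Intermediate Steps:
o(x) = -1
y(o(-5))*201 = 7*201 = 1407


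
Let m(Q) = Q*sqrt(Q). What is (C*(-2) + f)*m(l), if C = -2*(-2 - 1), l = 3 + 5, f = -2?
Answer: -224*sqrt(2) ≈ -316.78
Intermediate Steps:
l = 8
C = 6 (C = -2*(-3) = 6)
m(Q) = Q**(3/2)
(C*(-2) + f)*m(l) = (6*(-2) - 2)*8**(3/2) = (-12 - 2)*(16*sqrt(2)) = -224*sqrt(2)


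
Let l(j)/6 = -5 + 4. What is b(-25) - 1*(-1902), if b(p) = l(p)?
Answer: 1896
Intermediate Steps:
l(j) = -6 (l(j) = 6*(-5 + 4) = 6*(-1) = -6)
b(p) = -6
b(-25) - 1*(-1902) = -6 - 1*(-1902) = -6 + 1902 = 1896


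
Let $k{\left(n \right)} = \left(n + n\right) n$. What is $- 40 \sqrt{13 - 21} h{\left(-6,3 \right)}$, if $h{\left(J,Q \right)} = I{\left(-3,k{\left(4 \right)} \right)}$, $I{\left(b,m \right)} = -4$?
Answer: $320 i \sqrt{2} \approx 452.55 i$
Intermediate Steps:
$k{\left(n \right)} = 2 n^{2}$ ($k{\left(n \right)} = 2 n n = 2 n^{2}$)
$h{\left(J,Q \right)} = -4$
$- 40 \sqrt{13 - 21} h{\left(-6,3 \right)} = - 40 \sqrt{13 - 21} \left(-4\right) = - 40 \sqrt{-8} \left(-4\right) = - 40 \cdot 2 i \sqrt{2} \left(-4\right) = - 80 i \sqrt{2} \left(-4\right) = 320 i \sqrt{2}$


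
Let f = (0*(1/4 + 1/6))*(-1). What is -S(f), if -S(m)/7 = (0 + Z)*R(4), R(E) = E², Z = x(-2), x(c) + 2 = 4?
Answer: 224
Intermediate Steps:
x(c) = 2 (x(c) = -2 + 4 = 2)
Z = 2
f = 0 (f = (0*(1*(¼) + 1*(⅙)))*(-1) = (0*(¼ + ⅙))*(-1) = (0*(5/12))*(-1) = 0*(-1) = 0)
S(m) = -224 (S(m) = -7*(0 + 2)*4² = -14*16 = -7*32 = -224)
-S(f) = -1*(-224) = 224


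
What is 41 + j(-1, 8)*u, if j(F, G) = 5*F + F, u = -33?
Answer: 239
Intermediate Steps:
j(F, G) = 6*F
41 + j(-1, 8)*u = 41 + (6*(-1))*(-33) = 41 - 6*(-33) = 41 + 198 = 239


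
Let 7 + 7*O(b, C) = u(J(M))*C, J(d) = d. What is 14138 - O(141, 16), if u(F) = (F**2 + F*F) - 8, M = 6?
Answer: 97949/7 ≈ 13993.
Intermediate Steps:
u(F) = -8 + 2*F**2 (u(F) = (F**2 + F**2) - 8 = 2*F**2 - 8 = -8 + 2*F**2)
O(b, C) = -1 + 64*C/7 (O(b, C) = -1 + ((-8 + 2*6**2)*C)/7 = -1 + ((-8 + 2*36)*C)/7 = -1 + ((-8 + 72)*C)/7 = -1 + (64*C)/7 = -1 + 64*C/7)
14138 - O(141, 16) = 14138 - (-1 + (64/7)*16) = 14138 - (-1 + 1024/7) = 14138 - 1*1017/7 = 14138 - 1017/7 = 97949/7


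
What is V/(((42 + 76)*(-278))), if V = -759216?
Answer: 189804/8201 ≈ 23.144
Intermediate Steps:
V/(((42 + 76)*(-278))) = -759216*(-1/(278*(42 + 76))) = -759216/(118*(-278)) = -759216/(-32804) = -759216*(-1/32804) = 189804/8201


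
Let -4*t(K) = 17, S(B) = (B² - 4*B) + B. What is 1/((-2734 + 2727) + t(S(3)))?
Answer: -4/45 ≈ -0.088889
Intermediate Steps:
S(B) = B² - 3*B
t(K) = -17/4 (t(K) = -¼*17 = -17/4)
1/((-2734 + 2727) + t(S(3))) = 1/((-2734 + 2727) - 17/4) = 1/(-7 - 17/4) = 1/(-45/4) = -4/45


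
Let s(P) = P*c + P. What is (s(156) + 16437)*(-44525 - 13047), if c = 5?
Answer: -1000198356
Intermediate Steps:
s(P) = 6*P (s(P) = P*5 + P = 5*P + P = 6*P)
(s(156) + 16437)*(-44525 - 13047) = (6*156 + 16437)*(-44525 - 13047) = (936 + 16437)*(-57572) = 17373*(-57572) = -1000198356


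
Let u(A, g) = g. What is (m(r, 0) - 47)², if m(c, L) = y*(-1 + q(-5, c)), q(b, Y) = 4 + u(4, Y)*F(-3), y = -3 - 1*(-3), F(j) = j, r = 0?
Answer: 2209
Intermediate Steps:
y = 0 (y = -3 + 3 = 0)
q(b, Y) = 4 - 3*Y (q(b, Y) = 4 + Y*(-3) = 4 - 3*Y)
m(c, L) = 0 (m(c, L) = 0*(-1 + (4 - 3*c)) = 0*(3 - 3*c) = 0)
(m(r, 0) - 47)² = (0 - 47)² = (-47)² = 2209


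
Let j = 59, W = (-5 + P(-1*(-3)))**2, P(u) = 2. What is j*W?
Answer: 531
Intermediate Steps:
W = 9 (W = (-5 + 2)**2 = (-3)**2 = 9)
j*W = 59*9 = 531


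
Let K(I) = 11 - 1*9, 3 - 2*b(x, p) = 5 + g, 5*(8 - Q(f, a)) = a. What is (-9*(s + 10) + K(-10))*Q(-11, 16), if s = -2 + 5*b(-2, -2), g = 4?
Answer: 312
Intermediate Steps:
Q(f, a) = 8 - a/5
b(x, p) = -3 (b(x, p) = 3/2 - (5 + 4)/2 = 3/2 - 1/2*9 = 3/2 - 9/2 = -3)
K(I) = 2 (K(I) = 11 - 9 = 2)
s = -17 (s = -2 + 5*(-3) = -2 - 15 = -17)
(-9*(s + 10) + K(-10))*Q(-11, 16) = (-9*(-17 + 10) + 2)*(8 - 1/5*16) = (-9*(-7) + 2)*(8 - 16/5) = (63 + 2)*(24/5) = 65*(24/5) = 312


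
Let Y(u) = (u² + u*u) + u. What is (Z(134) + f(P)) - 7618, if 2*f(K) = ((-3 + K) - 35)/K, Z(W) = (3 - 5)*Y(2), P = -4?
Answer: -30531/4 ≈ -7632.8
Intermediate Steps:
Y(u) = u + 2*u² (Y(u) = (u² + u²) + u = 2*u² + u = u + 2*u²)
Z(W) = -20 (Z(W) = (3 - 5)*(2*(1 + 2*2)) = -4*(1 + 4) = -4*5 = -2*10 = -20)
f(K) = (-38 + K)/(2*K) (f(K) = (((-3 + K) - 35)/K)/2 = ((-38 + K)/K)/2 = (-38 + K)/(2*K))
(Z(134) + f(P)) - 7618 = (-20 + (½)*(-38 - 4)/(-4)) - 7618 = (-20 + (½)*(-¼)*(-42)) - 7618 = (-20 + 21/4) - 7618 = -59/4 - 7618 = -30531/4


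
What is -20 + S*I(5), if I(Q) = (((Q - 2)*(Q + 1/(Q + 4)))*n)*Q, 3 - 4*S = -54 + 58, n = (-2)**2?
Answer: -290/3 ≈ -96.667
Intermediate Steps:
n = 4
S = -1/4 (S = 3/4 - (-54 + 58)/4 = 3/4 - 1/4*4 = 3/4 - 1 = -1/4 ≈ -0.25000)
I(Q) = 4*Q*(-2 + Q)*(Q + 1/(4 + Q)) (I(Q) = (((Q - 2)*(Q + 1/(Q + 4)))*4)*Q = (((-2 + Q)*(Q + 1/(4 + Q)))*4)*Q = (4*(-2 + Q)*(Q + 1/(4 + Q)))*Q = 4*Q*(-2 + Q)*(Q + 1/(4 + Q)))
-20 + S*I(5) = -20 - 5*(-2 + 5**3 - 7*5 + 2*5**2)/(4 + 5) = -20 - 5*(-2 + 125 - 35 + 2*25)/9 = -20 - 5*(-2 + 125 - 35 + 50)/9 = -20 - 5*138/9 = -20 - 1/4*920/3 = -20 - 230/3 = -290/3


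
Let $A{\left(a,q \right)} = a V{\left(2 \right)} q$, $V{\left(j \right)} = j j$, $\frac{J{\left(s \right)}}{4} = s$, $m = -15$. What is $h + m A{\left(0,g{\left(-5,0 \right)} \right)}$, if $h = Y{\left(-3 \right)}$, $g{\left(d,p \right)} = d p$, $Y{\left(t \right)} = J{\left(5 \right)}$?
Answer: $20$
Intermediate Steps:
$J{\left(s \right)} = 4 s$
$Y{\left(t \right)} = 20$ ($Y{\left(t \right)} = 4 \cdot 5 = 20$)
$h = 20$
$V{\left(j \right)} = j^{2}$
$A{\left(a,q \right)} = 4 a q$ ($A{\left(a,q \right)} = a 2^{2} q = a 4 q = 4 a q$)
$h + m A{\left(0,g{\left(-5,0 \right)} \right)} = 20 - 15 \cdot 4 \cdot 0 \left(\left(-5\right) 0\right) = 20 - 15 \cdot 4 \cdot 0 \cdot 0 = 20 - 0 = 20 + 0 = 20$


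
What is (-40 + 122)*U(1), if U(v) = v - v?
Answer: 0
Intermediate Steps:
U(v) = 0
(-40 + 122)*U(1) = (-40 + 122)*0 = 82*0 = 0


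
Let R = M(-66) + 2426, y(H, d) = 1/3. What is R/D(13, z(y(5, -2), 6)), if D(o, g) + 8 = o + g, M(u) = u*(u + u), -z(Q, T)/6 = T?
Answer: -11138/31 ≈ -359.29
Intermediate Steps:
y(H, d) = ⅓
z(Q, T) = -6*T
M(u) = 2*u² (M(u) = u*(2*u) = 2*u²)
D(o, g) = -8 + g + o (D(o, g) = -8 + (o + g) = -8 + (g + o) = -8 + g + o)
R = 11138 (R = 2*(-66)² + 2426 = 2*4356 + 2426 = 8712 + 2426 = 11138)
R/D(13, z(y(5, -2), 6)) = 11138/(-8 - 6*6 + 13) = 11138/(-8 - 36 + 13) = 11138/(-31) = 11138*(-1/31) = -11138/31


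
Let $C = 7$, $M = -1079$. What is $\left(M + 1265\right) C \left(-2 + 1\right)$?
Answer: $-1302$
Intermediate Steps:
$\left(M + 1265\right) C \left(-2 + 1\right) = \left(-1079 + 1265\right) 7 \left(-2 + 1\right) = 186 \cdot 7 \left(-1\right) = 186 \left(-7\right) = -1302$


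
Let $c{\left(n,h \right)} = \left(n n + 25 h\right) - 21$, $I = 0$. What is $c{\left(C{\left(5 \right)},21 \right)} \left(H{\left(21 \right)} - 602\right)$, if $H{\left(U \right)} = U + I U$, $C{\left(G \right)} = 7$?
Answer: $-321293$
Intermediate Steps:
$c{\left(n,h \right)} = -21 + n^{2} + 25 h$ ($c{\left(n,h \right)} = \left(n^{2} + 25 h\right) - 21 = -21 + n^{2} + 25 h$)
$H{\left(U \right)} = U$ ($H{\left(U \right)} = U + 0 U = U + 0 = U$)
$c{\left(C{\left(5 \right)},21 \right)} \left(H{\left(21 \right)} - 602\right) = \left(-21 + 7^{2} + 25 \cdot 21\right) \left(21 - 602\right) = \left(-21 + 49 + 525\right) \left(-581\right) = 553 \left(-581\right) = -321293$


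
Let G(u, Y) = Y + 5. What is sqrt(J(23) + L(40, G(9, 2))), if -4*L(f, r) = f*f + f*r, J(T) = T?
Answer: I*sqrt(447) ≈ 21.142*I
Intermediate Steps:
G(u, Y) = 5 + Y
L(f, r) = -f**2/4 - f*r/4 (L(f, r) = -(f*f + f*r)/4 = -(f**2 + f*r)/4 = -f**2/4 - f*r/4)
sqrt(J(23) + L(40, G(9, 2))) = sqrt(23 - 1/4*40*(40 + (5 + 2))) = sqrt(23 - 1/4*40*(40 + 7)) = sqrt(23 - 1/4*40*47) = sqrt(23 - 470) = sqrt(-447) = I*sqrt(447)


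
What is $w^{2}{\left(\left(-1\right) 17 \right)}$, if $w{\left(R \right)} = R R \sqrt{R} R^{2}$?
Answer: $-118587876497$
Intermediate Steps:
$w{\left(R \right)} = R^{\frac{9}{2}}$ ($w{\left(R \right)} = R^{2} \sqrt{R} R^{2} = R^{\frac{5}{2}} R^{2} = R^{\frac{9}{2}}$)
$w^{2}{\left(\left(-1\right) 17 \right)} = \left(\left(\left(-1\right) 17\right)^{\frac{9}{2}}\right)^{2} = \left(\left(-17\right)^{\frac{9}{2}}\right)^{2} = \left(83521 i \sqrt{17}\right)^{2} = -118587876497$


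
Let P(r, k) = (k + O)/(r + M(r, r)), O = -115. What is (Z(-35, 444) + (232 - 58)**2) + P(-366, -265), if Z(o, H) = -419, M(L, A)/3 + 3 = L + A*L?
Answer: 2390918627/80079 ≈ 29857.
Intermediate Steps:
M(L, A) = -9 + 3*L + 3*A*L (M(L, A) = -9 + 3*(L + A*L) = -9 + (3*L + 3*A*L) = -9 + 3*L + 3*A*L)
P(r, k) = (-115 + k)/(-9 + 3*r**2 + 4*r) (P(r, k) = (k - 115)/(r + (-9 + 3*r + 3*r*r)) = (-115 + k)/(r + (-9 + 3*r + 3*r**2)) = (-115 + k)/(-9 + 3*r**2 + 4*r))
(Z(-35, 444) + (232 - 58)**2) + P(-366, -265) = (-419 + (232 - 58)**2) + (-115 - 265)/(-9 + 3*(-366)**2 + 4*(-366)) = (-419 + 174**2) - 380/(-9 + 3*133956 - 1464) = (-419 + 30276) - 380/(-9 + 401868 - 1464) = 29857 - 380/400395 = 29857 + (1/400395)*(-380) = 29857 - 76/80079 = 2390918627/80079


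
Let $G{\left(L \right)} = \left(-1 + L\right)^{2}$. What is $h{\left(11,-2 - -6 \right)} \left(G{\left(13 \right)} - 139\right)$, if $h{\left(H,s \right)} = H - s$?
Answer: $35$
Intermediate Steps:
$h{\left(11,-2 - -6 \right)} \left(G{\left(13 \right)} - 139\right) = \left(11 - \left(-2 - -6\right)\right) \left(\left(-1 + 13\right)^{2} - 139\right) = \left(11 - \left(-2 + 6\right)\right) \left(12^{2} - 139\right) = \left(11 - 4\right) \left(144 - 139\right) = \left(11 - 4\right) 5 = 7 \cdot 5 = 35$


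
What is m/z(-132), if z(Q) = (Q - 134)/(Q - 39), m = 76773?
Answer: 690957/14 ≈ 49354.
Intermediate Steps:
z(Q) = (-134 + Q)/(-39 + Q)
m/z(-132) = 76773/(((-134 - 132)/(-39 - 132))) = 76773/((-266/(-171))) = 76773/((-1/171*(-266))) = 76773/(14/9) = 76773*(9/14) = 690957/14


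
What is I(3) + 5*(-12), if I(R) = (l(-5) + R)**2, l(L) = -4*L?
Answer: 469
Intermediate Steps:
I(R) = (20 + R)**2 (I(R) = (-4*(-5) + R)**2 = (20 + R)**2)
I(3) + 5*(-12) = (20 + 3)**2 + 5*(-12) = 23**2 - 60 = 529 - 60 = 469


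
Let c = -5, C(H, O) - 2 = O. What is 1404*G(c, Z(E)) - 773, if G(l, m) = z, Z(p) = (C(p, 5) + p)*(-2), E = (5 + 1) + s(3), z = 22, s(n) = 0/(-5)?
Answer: 30115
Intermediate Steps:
s(n) = 0 (s(n) = 0*(-⅕) = 0)
C(H, O) = 2 + O
E = 6 (E = (5 + 1) + 0 = 6 + 0 = 6)
Z(p) = -14 - 2*p (Z(p) = ((2 + 5) + p)*(-2) = (7 + p)*(-2) = -14 - 2*p)
G(l, m) = 22
1404*G(c, Z(E)) - 773 = 1404*22 - 773 = 30888 - 773 = 30115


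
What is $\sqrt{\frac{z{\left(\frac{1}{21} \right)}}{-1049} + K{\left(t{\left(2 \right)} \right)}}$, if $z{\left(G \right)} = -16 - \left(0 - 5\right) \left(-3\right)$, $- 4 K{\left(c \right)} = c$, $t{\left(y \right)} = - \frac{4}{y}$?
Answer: $\frac{\sqrt{2330878}}{2098} \approx 0.7277$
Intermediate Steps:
$K{\left(c \right)} = - \frac{c}{4}$
$z{\left(G \right)} = -31$ ($z{\left(G \right)} = -16 - \left(-5\right) \left(-3\right) = -16 - 15 = -31$)
$\sqrt{\frac{z{\left(\frac{1}{21} \right)}}{-1049} + K{\left(t{\left(2 \right)} \right)}} = \sqrt{- \frac{31}{-1049} - \frac{\left(-4\right) \frac{1}{2}}{4}} = \sqrt{\left(-31\right) \left(- \frac{1}{1049}\right) - \frac{\left(-4\right) \frac{1}{2}}{4}} = \sqrt{\frac{31}{1049} - - \frac{1}{2}} = \sqrt{\frac{31}{1049} + \frac{1}{2}} = \sqrt{\frac{1111}{2098}} = \frac{\sqrt{2330878}}{2098}$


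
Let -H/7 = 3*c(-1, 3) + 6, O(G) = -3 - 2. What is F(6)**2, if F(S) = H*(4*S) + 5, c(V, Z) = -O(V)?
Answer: 12411529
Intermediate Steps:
O(G) = -5
c(V, Z) = 5 (c(V, Z) = -1*(-5) = 5)
H = -147 (H = -7*(3*5 + 6) = -7*(15 + 6) = -7*21 = -147)
F(S) = 5 - 588*S (F(S) = -588*S + 5 = 5 - 588*S)
F(6)**2 = (5 - 588*6)**2 = (5 - 3528)**2 = (-3523)**2 = 12411529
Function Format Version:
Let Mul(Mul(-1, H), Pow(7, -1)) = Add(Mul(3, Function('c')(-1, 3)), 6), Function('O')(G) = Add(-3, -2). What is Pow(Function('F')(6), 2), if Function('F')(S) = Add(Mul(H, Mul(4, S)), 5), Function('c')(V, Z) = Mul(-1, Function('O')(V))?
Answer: 12411529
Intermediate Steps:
Function('O')(G) = -5
Function('c')(V, Z) = 5 (Function('c')(V, Z) = Mul(-1, -5) = 5)
H = -147 (H = Mul(-7, Add(Mul(3, 5), 6)) = Mul(-7, Add(15, 6)) = Mul(-7, 21) = -147)
Function('F')(S) = Add(5, Mul(-588, S)) (Function('F')(S) = Add(Mul(-147, Mul(4, S)), 5) = Add(Mul(-588, S), 5) = Add(5, Mul(-588, S)))
Pow(Function('F')(6), 2) = Pow(Add(5, Mul(-588, 6)), 2) = Pow(Add(5, -3528), 2) = Pow(-3523, 2) = 12411529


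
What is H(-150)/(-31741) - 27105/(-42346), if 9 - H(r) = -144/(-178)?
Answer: 76539372411/119625290354 ≈ 0.63983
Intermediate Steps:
H(r) = 729/89 (H(r) = 9 - (-144)/(-178) = 9 - (-144)*(-1)/178 = 9 - 1*72/89 = 9 - 72/89 = 729/89)
H(-150)/(-31741) - 27105/(-42346) = (729/89)/(-31741) - 27105/(-42346) = (729/89)*(-1/31741) - 27105*(-1/42346) = -729/2824949 + 27105/42346 = 76539372411/119625290354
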